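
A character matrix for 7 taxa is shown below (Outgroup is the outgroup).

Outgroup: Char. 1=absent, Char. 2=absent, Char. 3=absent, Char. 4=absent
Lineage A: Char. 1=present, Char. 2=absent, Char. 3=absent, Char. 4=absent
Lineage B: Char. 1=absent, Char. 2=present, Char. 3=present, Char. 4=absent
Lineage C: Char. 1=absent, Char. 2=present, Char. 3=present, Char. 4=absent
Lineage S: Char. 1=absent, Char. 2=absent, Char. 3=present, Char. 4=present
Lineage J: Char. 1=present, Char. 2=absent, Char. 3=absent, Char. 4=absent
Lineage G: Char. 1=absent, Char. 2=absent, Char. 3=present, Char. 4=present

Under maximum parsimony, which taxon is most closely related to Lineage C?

The outgroup has state 'absent' for every character, so 'present' is the derived state throughout.
Char. 1 (derived state 'present') is shared by Lineage A and Lineage J — a synapomorphy uniting that clade.
Char. 2 (derived state 'present') is shared by Lineage B and Lineage C — a synapomorphy uniting that clade.
Char. 3 (derived state 'present') is shared by Lineage B, Lineage C, Lineage G, and Lineage S — a synapomorphy uniting that clade.
Char. 4: derived state 'present' in Lineage G and Lineage S only — synapomorphy for {Lineage G, Lineage S}.
Most parsimonious ingroup topology: ((Lineage A,Lineage J),((Lineage B,Lineage C),(Lineage S,Lineage G))).
Lineage C and Lineage B form a cherry on this tree, so they are sister taxa.

Lineage B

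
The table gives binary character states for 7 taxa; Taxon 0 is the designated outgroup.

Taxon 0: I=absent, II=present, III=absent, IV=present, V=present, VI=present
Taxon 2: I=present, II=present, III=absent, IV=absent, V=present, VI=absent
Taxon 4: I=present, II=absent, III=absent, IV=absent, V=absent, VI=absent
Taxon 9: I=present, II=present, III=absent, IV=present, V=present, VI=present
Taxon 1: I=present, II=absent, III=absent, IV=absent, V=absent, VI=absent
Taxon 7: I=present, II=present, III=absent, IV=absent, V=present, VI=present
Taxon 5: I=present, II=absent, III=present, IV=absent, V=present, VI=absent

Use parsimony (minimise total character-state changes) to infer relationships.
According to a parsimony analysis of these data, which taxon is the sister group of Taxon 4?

Taxon 1

Character polarity is set by the outgroup: the derived state is whichever differs from the outgroup's state, so for II, IV, V, VI the derived state is 'absent', and for the remaining characters it is 'present'.
All ingroup taxa share the derived state 'present' for I; it defines the ingroup but does not resolve relationships within it.
Only Taxon 1, Taxon 4, and Taxon 5 show the derived state 'absent' for II, supporting them as a clade.
III (derived state 'present') is unique to Taxon 5 (autapomorphy; uninformative for grouping).
IV: derived state 'absent' in Taxon 1, Taxon 2, Taxon 4, Taxon 5, and Taxon 7 only — synapomorphy for {Taxon 1, Taxon 2, Taxon 4, Taxon 5, Taxon 7}.
V: derived state 'absent' in Taxon 1 and Taxon 4 only — synapomorphy for {Taxon 1, Taxon 4}.
VI (derived state 'absent') is shared by Taxon 1, Taxon 2, Taxon 4, and Taxon 5 — a synapomorphy uniting that clade.
Most parsimonious ingroup topology: (((Taxon 2,((Taxon 4,Taxon 1),Taxon 5)),Taxon 7),Taxon 9).
Taxon 4 and Taxon 1 form a cherry on this tree, so they are sister taxa.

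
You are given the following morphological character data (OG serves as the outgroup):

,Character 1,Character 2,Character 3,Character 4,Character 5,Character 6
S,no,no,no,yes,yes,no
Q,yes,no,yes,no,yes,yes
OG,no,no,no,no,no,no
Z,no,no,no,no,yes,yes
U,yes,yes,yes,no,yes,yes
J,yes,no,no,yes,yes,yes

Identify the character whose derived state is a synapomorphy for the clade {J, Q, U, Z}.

Character 6

The outgroup has state 'no' for every character, so 'yes' is the derived state throughout.
Character 1: derived state 'yes' in J, Q, and U only — synapomorphy for {J, Q, U}.
Character 2: derived state 'yes' in U only — an autapomorphy, so it tells us nothing about relationships among taxa.
Character 3 (derived state 'yes') is shared by Q and U — a synapomorphy uniting that clade.
Character 4 (state 'yes') occurs in J and S but conflicts with the nesting implied by the other characters — most parsimoniously interpreted as homoplasy.
All ingroup taxa share the derived state 'yes' for Character 5; it defines the ingroup but does not resolve relationships within it.
Character 6 (derived state 'yes') is shared by J, Q, U, and Z — a synapomorphy uniting that clade.
Most parsimonious ingroup topology: ((((U,Q),J),Z),S).
The clade {J, Q, U, Z} is supported by Character 6: its derived state 'yes' occurs in exactly those taxa and in no other taxon (including the outgroup).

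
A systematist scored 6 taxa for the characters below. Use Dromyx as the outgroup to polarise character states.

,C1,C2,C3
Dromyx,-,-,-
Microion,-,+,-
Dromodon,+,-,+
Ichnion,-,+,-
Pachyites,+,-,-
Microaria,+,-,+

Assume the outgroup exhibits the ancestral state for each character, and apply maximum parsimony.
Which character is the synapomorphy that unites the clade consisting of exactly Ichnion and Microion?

C2

The outgroup has state '-' for every character, so '+' is the derived state throughout.
C1: derived state '+' in Dromodon, Microaria, and Pachyites only — synapomorphy for {Dromodon, Microaria, Pachyites}.
Only Ichnion and Microion show the derived state '+' for C2, supporting them as a clade.
C3 (derived state '+') is shared by Dromodon and Microaria — a synapomorphy uniting that clade.
Most parsimonious ingroup topology: ((Microion,Ichnion),((Dromodon,Microaria),Pachyites)).
The clade {Ichnion, Microion} is supported by C2: its derived state '+' occurs in exactly those taxa and in no other taxon (including the outgroup).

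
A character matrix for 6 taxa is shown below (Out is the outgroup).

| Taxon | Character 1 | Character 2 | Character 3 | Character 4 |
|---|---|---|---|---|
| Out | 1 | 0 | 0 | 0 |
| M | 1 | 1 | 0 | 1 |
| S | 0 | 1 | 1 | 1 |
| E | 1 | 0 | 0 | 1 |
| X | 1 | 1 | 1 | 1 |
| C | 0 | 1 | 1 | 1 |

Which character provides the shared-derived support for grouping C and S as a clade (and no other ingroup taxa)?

Character polarity is set by the outgroup: the derived state is whichever differs from the outgroup's state, so for Character 1 the derived state is '0', and for the remaining characters it is '1'.
Character 1 (derived state '0') is shared by C and S — a synapomorphy uniting that clade.
Character 2: derived state '1' in C, M, S, and X only — synapomorphy for {C, M, S, X}.
Only C, S, and X show the derived state '1' for Character 3, supporting them as a clade.
Character 4 (derived state '1') is shared by all ingroup taxa — unites the whole ingroup.
Most parsimonious ingroup topology: ((M,((S,C),X)),E).
The clade {C, S} is supported by Character 1: its derived state '0' occurs in exactly those taxa and in no other taxon (including the outgroup).

Character 1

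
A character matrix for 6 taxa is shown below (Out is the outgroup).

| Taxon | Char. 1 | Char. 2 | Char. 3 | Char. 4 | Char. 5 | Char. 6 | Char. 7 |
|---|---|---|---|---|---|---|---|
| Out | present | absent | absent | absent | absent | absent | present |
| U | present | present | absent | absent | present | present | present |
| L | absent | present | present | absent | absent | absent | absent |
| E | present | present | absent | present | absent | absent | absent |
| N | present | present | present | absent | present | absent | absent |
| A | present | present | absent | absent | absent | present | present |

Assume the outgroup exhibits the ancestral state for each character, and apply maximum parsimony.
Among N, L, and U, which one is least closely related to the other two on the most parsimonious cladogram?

Character polarity is set by the outgroup: the derived state is whichever differs from the outgroup's state, so for Char. 1, Char. 7 the derived state is 'absent', and for the remaining characters it is 'present'.
Char. 1: derived state 'absent' in L only — an autapomorphy, so it tells us nothing about relationships among taxa.
Char. 2 (derived state 'present') is shared by all ingroup taxa — unites the whole ingroup.
Char. 3: derived state 'present' in L and N only — synapomorphy for {L, N}.
Char. 4: derived state 'present' in E only — an autapomorphy, so it tells us nothing about relationships among taxa.
Char. 5 groups N and U, which is incompatible with the clades supported by the remaining characters; treating it as convergent (homoplasy) costs fewer steps than any alternative tree.
Char. 6 (derived state 'present') is shared by A and U — a synapomorphy uniting that clade.
Only E, L, and N show the derived state 'absent' for Char. 7, supporting them as a clade.
Most parsimonious ingroup topology: ((A,U),((L,N),E)).
L and N share a more recent common ancestor with each other than either does with U, so U is the least closely related of the three.

U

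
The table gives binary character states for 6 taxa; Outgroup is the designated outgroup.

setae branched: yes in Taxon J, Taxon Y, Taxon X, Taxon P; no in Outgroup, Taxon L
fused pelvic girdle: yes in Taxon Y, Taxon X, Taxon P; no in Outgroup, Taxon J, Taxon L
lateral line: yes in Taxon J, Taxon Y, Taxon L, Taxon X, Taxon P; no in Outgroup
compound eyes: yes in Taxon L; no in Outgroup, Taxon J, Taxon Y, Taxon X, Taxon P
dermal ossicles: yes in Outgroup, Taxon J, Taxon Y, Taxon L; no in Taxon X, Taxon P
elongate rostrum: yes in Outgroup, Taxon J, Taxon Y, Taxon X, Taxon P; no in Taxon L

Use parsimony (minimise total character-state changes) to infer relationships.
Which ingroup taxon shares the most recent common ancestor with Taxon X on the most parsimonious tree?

Character polarity is set by the outgroup: the derived state is whichever differs from the outgroup's state, so for dermal ossicles, elongate rostrum the derived state is 'no', and for the remaining characters it is 'yes'.
setae branched: derived state 'yes' in Taxon J, Taxon P, Taxon X, and Taxon Y only — synapomorphy for {Taxon J, Taxon P, Taxon X, Taxon Y}.
Only Taxon P, Taxon X, and Taxon Y show the derived state 'yes' for fused pelvic girdle, supporting them as a clade.
lateral line (derived state 'yes') is shared by all ingroup taxa — unites the whole ingroup.
compound eyes (derived state 'yes') is unique to Taxon L (autapomorphy; uninformative for grouping).
dermal ossicles (derived state 'no') is shared by Taxon P and Taxon X — a synapomorphy uniting that clade.
elongate rostrum (derived state 'no') is unique to Taxon L (autapomorphy; uninformative for grouping).
Most parsimonious ingroup topology: ((Taxon J,(Taxon Y,(Taxon X,Taxon P))),Taxon L).
Taxon X and Taxon P form a cherry on this tree, so they are sister taxa.

Taxon P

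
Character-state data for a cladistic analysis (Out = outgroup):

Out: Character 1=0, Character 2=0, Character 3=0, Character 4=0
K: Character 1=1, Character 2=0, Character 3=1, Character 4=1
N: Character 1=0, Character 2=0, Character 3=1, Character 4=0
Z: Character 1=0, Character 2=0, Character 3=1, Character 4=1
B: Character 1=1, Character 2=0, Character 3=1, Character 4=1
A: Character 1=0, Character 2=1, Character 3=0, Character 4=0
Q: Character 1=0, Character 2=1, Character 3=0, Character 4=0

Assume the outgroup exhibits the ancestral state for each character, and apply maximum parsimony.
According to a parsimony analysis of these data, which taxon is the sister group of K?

The outgroup has state '0' for every character, so '1' is the derived state throughout.
Character 1: derived state '1' in B and K only — synapomorphy for {B, K}.
Character 2: derived state '1' in A and Q only — synapomorphy for {A, Q}.
Character 3: derived state '1' in B, K, N, and Z only — synapomorphy for {B, K, N, Z}.
Only B, K, and Z show the derived state '1' for Character 4, supporting them as a clade.
Most parsimonious ingroup topology: ((((K,B),Z),N),(A,Q)).
K and B form a cherry on this tree, so they are sister taxa.

B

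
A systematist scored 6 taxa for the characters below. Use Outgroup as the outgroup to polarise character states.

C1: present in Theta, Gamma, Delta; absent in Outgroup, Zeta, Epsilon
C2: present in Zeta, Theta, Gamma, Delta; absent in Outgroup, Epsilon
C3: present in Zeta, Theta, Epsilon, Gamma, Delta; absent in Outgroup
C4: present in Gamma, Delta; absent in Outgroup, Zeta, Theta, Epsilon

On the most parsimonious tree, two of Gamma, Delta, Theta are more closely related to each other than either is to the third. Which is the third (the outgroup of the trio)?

The outgroup has state 'absent' for every character, so 'present' is the derived state throughout.
C1: derived state 'present' in Delta, Gamma, and Theta only — synapomorphy for {Delta, Gamma, Theta}.
C2 (derived state 'present') is shared by Delta, Gamma, Theta, and Zeta — a synapomorphy uniting that clade.
All ingroup taxa share the derived state 'present' for C3; it defines the ingroup but does not resolve relationships within it.
Only Delta and Gamma show the derived state 'present' for C4, supporting them as a clade.
Most parsimonious ingroup topology: ((Zeta,(Theta,(Gamma,Delta))),Epsilon).
Delta and Gamma share a more recent common ancestor with each other than either does with Theta, so Theta is the least closely related of the three.

Theta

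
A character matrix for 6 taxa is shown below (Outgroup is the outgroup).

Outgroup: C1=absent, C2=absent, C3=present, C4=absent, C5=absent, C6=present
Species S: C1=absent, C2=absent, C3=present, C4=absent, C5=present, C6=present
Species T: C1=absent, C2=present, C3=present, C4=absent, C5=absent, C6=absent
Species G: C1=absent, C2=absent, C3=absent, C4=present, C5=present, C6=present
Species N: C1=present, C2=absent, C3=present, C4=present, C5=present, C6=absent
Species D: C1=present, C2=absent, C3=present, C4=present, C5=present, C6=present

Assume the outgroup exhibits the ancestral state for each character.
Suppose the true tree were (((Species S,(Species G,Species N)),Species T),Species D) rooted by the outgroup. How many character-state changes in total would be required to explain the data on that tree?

Map each character onto (((Species S,(Species G,Species N)),Species T),Species D) (rooted by Outgroup) and count the minimum state changes it requires (Fitch parsimony):
C1: 2; C2: 1; C3: 1; C4: 2; C5: 2; C6: 2.
Total tree length = 10.

10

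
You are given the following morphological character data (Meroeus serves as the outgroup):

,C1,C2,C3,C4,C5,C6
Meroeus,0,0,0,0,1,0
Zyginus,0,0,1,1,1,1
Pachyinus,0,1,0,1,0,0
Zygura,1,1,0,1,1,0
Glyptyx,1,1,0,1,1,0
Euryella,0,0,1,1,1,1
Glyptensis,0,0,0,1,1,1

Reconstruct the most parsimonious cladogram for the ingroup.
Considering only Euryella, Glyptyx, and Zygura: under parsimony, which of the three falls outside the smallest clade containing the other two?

Character polarity is set by the outgroup: the derived state is whichever differs from the outgroup's state, so for C5 the derived state is '0', and for the remaining characters it is '1'.
Only Glyptyx and Zygura show the derived state '1' for C1, supporting them as a clade.
Only Glyptyx, Pachyinus, and Zygura show the derived state '1' for C2, supporting them as a clade.
C3 (derived state '1') is shared by Euryella and Zyginus — a synapomorphy uniting that clade.
C4 (derived state '1') is shared by all ingroup taxa — unites the whole ingroup.
C5 (derived state '0') is unique to Pachyinus (autapomorphy; uninformative for grouping).
C6: derived state '1' in Euryella, Glyptensis, and Zyginus only — synapomorphy for {Euryella, Glyptensis, Zyginus}.
Most parsimonious ingroup topology: (((Zyginus,Euryella),Glyptensis),(Pachyinus,(Zygura,Glyptyx))).
Zygura and Glyptyx share a more recent common ancestor with each other than either does with Euryella, so Euryella is the least closely related of the three.

Euryella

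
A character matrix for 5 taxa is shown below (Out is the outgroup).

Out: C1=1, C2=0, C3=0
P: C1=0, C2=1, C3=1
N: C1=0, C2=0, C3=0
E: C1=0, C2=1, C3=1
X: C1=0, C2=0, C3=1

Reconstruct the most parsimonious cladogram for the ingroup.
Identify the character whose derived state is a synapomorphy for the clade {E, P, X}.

Character polarity is set by the outgroup: the derived state is whichever differs from the outgroup's state, so for C1 the derived state is '0', and for the remaining characters it is '1'.
C1 (derived state '0') is shared by all ingroup taxa — unites the whole ingroup.
C2 (derived state '1') is shared by E and P — a synapomorphy uniting that clade.
C3: derived state '1' in E, P, and X only — synapomorphy for {E, P, X}.
Most parsimonious ingroup topology: (((P,E),X),N).
The clade {E, P, X} is supported by C3: its derived state '1' occurs in exactly those taxa and in no other taxon (including the outgroup).

C3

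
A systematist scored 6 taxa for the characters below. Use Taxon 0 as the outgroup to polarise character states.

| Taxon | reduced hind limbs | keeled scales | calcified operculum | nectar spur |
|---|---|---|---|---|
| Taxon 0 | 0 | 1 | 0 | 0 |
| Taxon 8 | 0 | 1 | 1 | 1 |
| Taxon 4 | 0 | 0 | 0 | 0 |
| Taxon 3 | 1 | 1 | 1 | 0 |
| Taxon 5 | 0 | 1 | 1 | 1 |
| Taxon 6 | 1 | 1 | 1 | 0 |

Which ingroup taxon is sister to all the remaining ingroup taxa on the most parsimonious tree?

Character polarity is set by the outgroup: the derived state is whichever differs from the outgroup's state, so for keeled scales the derived state is '0', and for the remaining characters it is '1'.
Only Taxon 3 and Taxon 6 show the derived state '1' for reduced hind limbs, supporting them as a clade.
keeled scales (derived state '0') is unique to Taxon 4 (autapomorphy; uninformative for grouping).
calcified operculum (derived state '1') is shared by Taxon 3, Taxon 5, Taxon 6, and Taxon 8 — a synapomorphy uniting that clade.
nectar spur: derived state '1' in Taxon 5 and Taxon 8 only — synapomorphy for {Taxon 5, Taxon 8}.
Most parsimonious ingroup topology: (((Taxon 8,Taxon 5),(Taxon 3,Taxon 6)),Taxon 4).
Taxon 4 is sister to the clade containing all other ingroup taxa, so it is the earliest-diverging (most basal) ingroup lineage.

Taxon 4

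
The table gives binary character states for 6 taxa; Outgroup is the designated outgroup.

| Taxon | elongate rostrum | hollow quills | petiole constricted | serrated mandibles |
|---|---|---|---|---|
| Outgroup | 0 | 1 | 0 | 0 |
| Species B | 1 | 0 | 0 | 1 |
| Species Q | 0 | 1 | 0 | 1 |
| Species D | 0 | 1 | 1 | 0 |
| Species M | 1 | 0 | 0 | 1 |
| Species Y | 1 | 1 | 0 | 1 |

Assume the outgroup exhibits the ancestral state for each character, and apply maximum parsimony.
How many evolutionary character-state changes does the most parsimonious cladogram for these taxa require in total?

Character polarity is set by the outgroup: the derived state is whichever differs from the outgroup's state, so for hollow quills the derived state is '0', and for the remaining characters it is '1'.
elongate rostrum (derived state '1') is shared by Species B, Species M, and Species Y — a synapomorphy uniting that clade.
Only Species B and Species M show the derived state '0' for hollow quills, supporting them as a clade.
petiole constricted: derived state '1' in Species D only — an autapomorphy, so it tells us nothing about relationships among taxa.
serrated mandibles: derived state '1' in Species B, Species M, Species Q, and Species Y only — synapomorphy for {Species B, Species M, Species Q, Species Y}.
Most parsimonious ingroup topology: ((((Species B,Species M),Species Y),Species Q),Species D).
Changes per character on this tree: elongate rostrum: 1; hollow quills: 1; petiole constricted: 1; serrated mandibles: 1.
Total = 4.

4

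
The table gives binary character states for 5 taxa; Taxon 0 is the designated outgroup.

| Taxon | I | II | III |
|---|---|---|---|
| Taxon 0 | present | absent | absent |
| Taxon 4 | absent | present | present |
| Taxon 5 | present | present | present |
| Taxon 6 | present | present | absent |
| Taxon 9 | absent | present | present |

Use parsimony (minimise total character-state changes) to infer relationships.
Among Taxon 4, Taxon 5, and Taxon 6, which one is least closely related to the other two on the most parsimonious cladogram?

Character polarity is set by the outgroup: the derived state is whichever differs from the outgroup's state, so for I the derived state is 'absent', and for the remaining characters it is 'present'.
Only Taxon 4 and Taxon 9 show the derived state 'absent' for I, supporting them as a clade.
All ingroup taxa share the derived state 'present' for II; it defines the ingroup but does not resolve relationships within it.
III (derived state 'present') is shared by Taxon 4, Taxon 5, and Taxon 9 — a synapomorphy uniting that clade.
Most parsimonious ingroup topology: (((Taxon 4,Taxon 9),Taxon 5),Taxon 6).
Taxon 4 and Taxon 5 share a more recent common ancestor with each other than either does with Taxon 6, so Taxon 6 is the least closely related of the three.

Taxon 6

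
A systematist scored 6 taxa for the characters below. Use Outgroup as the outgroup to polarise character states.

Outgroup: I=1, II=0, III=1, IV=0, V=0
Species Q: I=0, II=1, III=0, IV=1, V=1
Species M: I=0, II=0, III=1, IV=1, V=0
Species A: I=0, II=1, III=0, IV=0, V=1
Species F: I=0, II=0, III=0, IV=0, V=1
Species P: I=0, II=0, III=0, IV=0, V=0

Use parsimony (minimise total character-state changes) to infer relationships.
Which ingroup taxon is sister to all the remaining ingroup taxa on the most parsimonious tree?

Species M

Character polarity is set by the outgroup: the derived state is whichever differs from the outgroup's state, so for I, III the derived state is '0', and for the remaining characters it is '1'.
I (derived state '0') is shared by all ingroup taxa — unites the whole ingroup.
II (derived state '1') is shared by Species A and Species Q — a synapomorphy uniting that clade.
Only Species A, Species F, Species P, and Species Q show the derived state '0' for III, supporting them as a clade.
IV (state '1') occurs in Species M and Species Q but conflicts with the nesting implied by the other characters — most parsimoniously interpreted as homoplasy.
V (derived state '1') is shared by Species A, Species F, and Species Q — a synapomorphy uniting that clade.
Most parsimonious ingroup topology: ((((Species Q,Species A),Species F),Species P),Species M).
Species M is sister to the clade containing all other ingroup taxa, so it is the earliest-diverging (most basal) ingroup lineage.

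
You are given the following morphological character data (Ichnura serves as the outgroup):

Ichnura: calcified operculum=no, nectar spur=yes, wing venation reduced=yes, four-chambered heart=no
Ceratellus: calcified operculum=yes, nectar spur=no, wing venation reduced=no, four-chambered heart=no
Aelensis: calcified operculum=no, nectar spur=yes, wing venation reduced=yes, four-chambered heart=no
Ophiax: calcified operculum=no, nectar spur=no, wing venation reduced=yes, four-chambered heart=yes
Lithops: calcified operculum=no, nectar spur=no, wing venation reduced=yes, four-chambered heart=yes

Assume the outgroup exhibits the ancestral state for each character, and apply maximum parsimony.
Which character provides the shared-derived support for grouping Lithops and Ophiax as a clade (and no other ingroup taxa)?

Character polarity is set by the outgroup: the derived state is whichever differs from the outgroup's state, so for nectar spur, wing venation reduced the derived state is 'no', and for the remaining characters it is 'yes'.
calcified operculum: derived state 'yes' in Ceratellus only — an autapomorphy, so it tells us nothing about relationships among taxa.
nectar spur: derived state 'no' in Ceratellus, Lithops, and Ophiax only — synapomorphy for {Ceratellus, Lithops, Ophiax}.
wing venation reduced: derived state 'no' in Ceratellus only — an autapomorphy, so it tells us nothing about relationships among taxa.
four-chambered heart (derived state 'yes') is shared by Lithops and Ophiax — a synapomorphy uniting that clade.
Most parsimonious ingroup topology: ((Ceratellus,(Ophiax,Lithops)),Aelensis).
The clade {Lithops, Ophiax} is supported by four-chambered heart: its derived state 'yes' occurs in exactly those taxa and in no other taxon (including the outgroup).

four-chambered heart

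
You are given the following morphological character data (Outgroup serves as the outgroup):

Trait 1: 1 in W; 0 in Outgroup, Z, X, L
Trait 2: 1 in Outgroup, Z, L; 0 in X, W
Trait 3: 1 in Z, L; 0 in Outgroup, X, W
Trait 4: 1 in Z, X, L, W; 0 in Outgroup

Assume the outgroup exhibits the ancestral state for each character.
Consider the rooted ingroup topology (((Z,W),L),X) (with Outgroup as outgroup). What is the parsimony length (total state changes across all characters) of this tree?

6

Map each character onto (((Z,W),L),X) (rooted by Outgroup) and count the minimum state changes it requires (Fitch parsimony):
Trait 1: 1; Trait 2: 2; Trait 3: 2; Trait 4: 1.
Total tree length = 6.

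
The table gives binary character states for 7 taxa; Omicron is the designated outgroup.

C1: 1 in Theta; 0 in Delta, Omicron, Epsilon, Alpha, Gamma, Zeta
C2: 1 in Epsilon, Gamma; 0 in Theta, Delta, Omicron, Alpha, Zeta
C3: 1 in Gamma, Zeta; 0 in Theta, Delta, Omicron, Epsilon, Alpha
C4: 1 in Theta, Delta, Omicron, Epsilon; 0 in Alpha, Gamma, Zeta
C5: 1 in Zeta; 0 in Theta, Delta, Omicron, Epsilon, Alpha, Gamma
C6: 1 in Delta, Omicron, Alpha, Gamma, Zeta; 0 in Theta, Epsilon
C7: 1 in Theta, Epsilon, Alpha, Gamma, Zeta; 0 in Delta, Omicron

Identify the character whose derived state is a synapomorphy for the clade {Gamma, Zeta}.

Character polarity is set by the outgroup: the derived state is whichever differs from the outgroup's state, so for C4, C6 the derived state is '0', and for the remaining characters it is '1'.
C1 (derived state '1') is unique to Theta (autapomorphy; uninformative for grouping).
C2 (state '1') occurs in Epsilon and Gamma but conflicts with the nesting implied by the other characters — most parsimoniously interpreted as homoplasy.
Only Gamma and Zeta show the derived state '1' for C3, supporting them as a clade.
Only Alpha, Gamma, and Zeta show the derived state '0' for C4, supporting them as a clade.
C5 (derived state '1') is unique to Zeta (autapomorphy; uninformative for grouping).
C6: derived state '0' in Epsilon and Theta only — synapomorphy for {Epsilon, Theta}.
C7: derived state '1' in Alpha, Epsilon, Gamma, Theta, and Zeta only — synapomorphy for {Alpha, Epsilon, Gamma, Theta, Zeta}.
Most parsimonious ingroup topology: (Delta,((Epsilon,Theta),(Alpha,(Gamma,Zeta)))).
The clade {Gamma, Zeta} is supported by C3: its derived state '1' occurs in exactly those taxa and in no other taxon (including the outgroup).

C3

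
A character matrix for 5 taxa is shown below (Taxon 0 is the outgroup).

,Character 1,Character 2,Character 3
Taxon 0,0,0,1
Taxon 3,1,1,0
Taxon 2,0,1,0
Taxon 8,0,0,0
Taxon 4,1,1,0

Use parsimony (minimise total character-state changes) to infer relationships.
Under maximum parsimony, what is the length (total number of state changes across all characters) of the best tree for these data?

3

Character polarity is set by the outgroup: the derived state is whichever differs from the outgroup's state, so for Character 3 the derived state is '0', and for the remaining characters it is '1'.
Only Taxon 3 and Taxon 4 show the derived state '1' for Character 1, supporting them as a clade.
Character 2 (derived state '1') is shared by Taxon 2, Taxon 3, and Taxon 4 — a synapomorphy uniting that clade.
Character 3 (derived state '0') is shared by all ingroup taxa — unites the whole ingroup.
Most parsimonious ingroup topology: (((Taxon 3,Taxon 4),Taxon 2),Taxon 8).
Changes per character on this tree: Character 1: 1; Character 2: 1; Character 3: 1.
Total = 3.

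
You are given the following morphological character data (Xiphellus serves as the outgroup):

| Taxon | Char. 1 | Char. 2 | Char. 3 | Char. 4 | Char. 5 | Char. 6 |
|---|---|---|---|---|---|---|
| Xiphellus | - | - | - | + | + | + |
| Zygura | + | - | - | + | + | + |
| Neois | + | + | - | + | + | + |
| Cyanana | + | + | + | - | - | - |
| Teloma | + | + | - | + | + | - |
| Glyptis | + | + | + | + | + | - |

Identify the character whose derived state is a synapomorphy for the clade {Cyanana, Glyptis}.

Char. 3

Character polarity is set by the outgroup: the derived state is whichever differs from the outgroup's state, so for Char. 4, Char. 5, Char. 6 the derived state is '-', and for the remaining characters it is '+'.
All ingroup taxa share the derived state '+' for Char. 1; it defines the ingroup but does not resolve relationships within it.
Char. 2: derived state '+' in Cyanana, Glyptis, Neois, and Teloma only — synapomorphy for {Cyanana, Glyptis, Neois, Teloma}.
Only Cyanana and Glyptis show the derived state '+' for Char. 3, supporting them as a clade.
Char. 4: derived state '-' in Cyanana only — an autapomorphy, so it tells us nothing about relationships among taxa.
Char. 5 (derived state '-') is unique to Cyanana (autapomorphy; uninformative for grouping).
Char. 6: derived state '-' in Cyanana, Glyptis, and Teloma only — synapomorphy for {Cyanana, Glyptis, Teloma}.
Most parsimonious ingroup topology: (Zygura,(Neois,((Cyanana,Glyptis),Teloma))).
The clade {Cyanana, Glyptis} is supported by Char. 3: its derived state '+' occurs in exactly those taxa and in no other taxon (including the outgroup).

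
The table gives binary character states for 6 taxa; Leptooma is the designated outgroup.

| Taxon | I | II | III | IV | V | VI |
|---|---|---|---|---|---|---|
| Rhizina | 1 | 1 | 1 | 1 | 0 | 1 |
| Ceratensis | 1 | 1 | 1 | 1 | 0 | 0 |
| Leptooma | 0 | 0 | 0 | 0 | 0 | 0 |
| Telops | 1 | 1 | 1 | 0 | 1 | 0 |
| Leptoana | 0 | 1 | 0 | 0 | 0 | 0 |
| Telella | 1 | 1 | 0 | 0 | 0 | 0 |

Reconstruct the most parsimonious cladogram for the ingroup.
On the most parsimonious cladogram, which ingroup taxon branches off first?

The outgroup has state '0' for every character, so '1' is the derived state throughout.
Only Ceratensis, Rhizina, Telella, and Telops show the derived state '1' for I, supporting them as a clade.
All ingroup taxa share the derived state '1' for II; it defines the ingroup but does not resolve relationships within it.
III: derived state '1' in Ceratensis, Rhizina, and Telops only — synapomorphy for {Ceratensis, Rhizina, Telops}.
IV (derived state '1') is shared by Ceratensis and Rhizina — a synapomorphy uniting that clade.
V: derived state '1' in Telops only — an autapomorphy, so it tells us nothing about relationships among taxa.
VI (derived state '1') is unique to Rhizina (autapomorphy; uninformative for grouping).
Most parsimonious ingroup topology: ((Telella,(Telops,(Rhizina,Ceratensis))),Leptoana).
Leptoana is sister to the clade containing all other ingroup taxa, so it is the earliest-diverging (most basal) ingroup lineage.

Leptoana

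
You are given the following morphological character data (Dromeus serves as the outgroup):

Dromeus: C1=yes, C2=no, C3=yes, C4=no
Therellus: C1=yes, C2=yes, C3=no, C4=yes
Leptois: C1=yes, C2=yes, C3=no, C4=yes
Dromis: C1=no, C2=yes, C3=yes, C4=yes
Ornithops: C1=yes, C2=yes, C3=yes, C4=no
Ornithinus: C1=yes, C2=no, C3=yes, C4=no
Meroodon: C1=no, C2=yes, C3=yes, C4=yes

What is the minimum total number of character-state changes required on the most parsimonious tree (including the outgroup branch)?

4

Character polarity is set by the outgroup: the derived state is whichever differs from the outgroup's state, so for C1, C3 the derived state is 'no', and for the remaining characters it is 'yes'.
Only Dromis and Meroodon show the derived state 'no' for C1, supporting them as a clade.
Only Dromis, Leptois, Meroodon, Ornithops, and Therellus show the derived state 'yes' for C2, supporting them as a clade.
Only Leptois and Therellus show the derived state 'no' for C3, supporting them as a clade.
C4: derived state 'yes' in Dromis, Leptois, Meroodon, and Therellus only — synapomorphy for {Dromis, Leptois, Meroodon, Therellus}.
Most parsimonious ingroup topology: ((((Therellus,Leptois),(Dromis,Meroodon)),Ornithops),Ornithinus).
Changes per character on this tree: C1: 1; C2: 1; C3: 1; C4: 1.
Total = 4.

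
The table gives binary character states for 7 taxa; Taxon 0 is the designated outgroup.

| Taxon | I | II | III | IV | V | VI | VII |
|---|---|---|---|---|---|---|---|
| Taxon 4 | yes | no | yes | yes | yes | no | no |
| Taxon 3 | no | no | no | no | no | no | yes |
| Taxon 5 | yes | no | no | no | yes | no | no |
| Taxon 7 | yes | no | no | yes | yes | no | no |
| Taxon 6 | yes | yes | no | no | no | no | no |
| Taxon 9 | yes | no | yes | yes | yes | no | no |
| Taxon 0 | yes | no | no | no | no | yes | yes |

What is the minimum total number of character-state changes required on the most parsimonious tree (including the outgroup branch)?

7

Character polarity is set by the outgroup: the derived state is whichever differs from the outgroup's state, so for I, VI, VII the derived state is 'no', and for the remaining characters it is 'yes'.
I: derived state 'no' in Taxon 3 only — an autapomorphy, so it tells us nothing about relationships among taxa.
II (derived state 'yes') is unique to Taxon 6 (autapomorphy; uninformative for grouping).
III (derived state 'yes') is shared by Taxon 4 and Taxon 9 — a synapomorphy uniting that clade.
IV: derived state 'yes' in Taxon 4, Taxon 7, and Taxon 9 only — synapomorphy for {Taxon 4, Taxon 7, Taxon 9}.
V: derived state 'yes' in Taxon 4, Taxon 5, Taxon 7, and Taxon 9 only — synapomorphy for {Taxon 4, Taxon 5, Taxon 7, Taxon 9}.
VI (derived state 'no') is shared by all ingroup taxa — unites the whole ingroup.
VII: derived state 'no' in Taxon 4, Taxon 5, Taxon 6, Taxon 7, and Taxon 9 only — synapomorphy for {Taxon 4, Taxon 5, Taxon 6, Taxon 7, Taxon 9}.
Most parsimonious ingroup topology: ((((Taxon 7,(Taxon 4,Taxon 9)),Taxon 5),Taxon 6),Taxon 3).
Changes per character on this tree: I: 1; II: 1; III: 1; IV: 1; V: 1; VI: 1; VII: 1.
Total = 7.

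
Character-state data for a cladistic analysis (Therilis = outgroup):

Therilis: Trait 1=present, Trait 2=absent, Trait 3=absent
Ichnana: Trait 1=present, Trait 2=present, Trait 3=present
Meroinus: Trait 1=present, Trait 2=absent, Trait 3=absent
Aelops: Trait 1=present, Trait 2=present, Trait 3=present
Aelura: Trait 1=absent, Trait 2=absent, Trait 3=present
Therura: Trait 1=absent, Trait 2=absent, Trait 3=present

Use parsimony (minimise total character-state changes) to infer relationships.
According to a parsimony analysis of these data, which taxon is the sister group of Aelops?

Ichnana

Character polarity is set by the outgroup: the derived state is whichever differs from the outgroup's state, so for Trait 1 the derived state is 'absent', and for the remaining characters it is 'present'.
Trait 1 (derived state 'absent') is shared by Aelura and Therura — a synapomorphy uniting that clade.
Trait 2 (derived state 'present') is shared by Aelops and Ichnana — a synapomorphy uniting that clade.
Only Aelops, Aelura, Ichnana, and Therura show the derived state 'present' for Trait 3, supporting them as a clade.
Most parsimonious ingroup topology: (((Ichnana,Aelops),(Aelura,Therura)),Meroinus).
Aelops and Ichnana form a cherry on this tree, so they are sister taxa.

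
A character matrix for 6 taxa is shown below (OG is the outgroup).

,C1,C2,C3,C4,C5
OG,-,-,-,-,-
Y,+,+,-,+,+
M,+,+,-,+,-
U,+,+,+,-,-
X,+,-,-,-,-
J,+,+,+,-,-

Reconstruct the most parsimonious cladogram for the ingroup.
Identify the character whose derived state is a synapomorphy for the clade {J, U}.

The outgroup has state '-' for every character, so '+' is the derived state throughout.
C1 (derived state '+') is shared by all ingroup taxa — unites the whole ingroup.
Only J, M, U, and Y show the derived state '+' for C2, supporting them as a clade.
Only J and U show the derived state '+' for C3, supporting them as a clade.
C4: derived state '+' in M and Y only — synapomorphy for {M, Y}.
C5 (derived state '+') is unique to Y (autapomorphy; uninformative for grouping).
Most parsimonious ingroup topology: (((Y,M),(U,J)),X).
The clade {J, U} is supported by C3: its derived state '+' occurs in exactly those taxa and in no other taxon (including the outgroup).

C3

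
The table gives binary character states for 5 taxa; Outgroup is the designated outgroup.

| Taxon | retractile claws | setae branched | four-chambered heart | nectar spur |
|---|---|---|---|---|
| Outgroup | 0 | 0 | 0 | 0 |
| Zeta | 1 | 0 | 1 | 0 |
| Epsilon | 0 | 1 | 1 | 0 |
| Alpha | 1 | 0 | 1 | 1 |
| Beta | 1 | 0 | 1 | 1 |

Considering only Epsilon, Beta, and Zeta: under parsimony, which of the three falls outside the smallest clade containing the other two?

The outgroup has state '0' for every character, so '1' is the derived state throughout.
Only Alpha, Beta, and Zeta show the derived state '1' for retractile claws, supporting them as a clade.
setae branched (derived state '1') is unique to Epsilon (autapomorphy; uninformative for grouping).
All ingroup taxa share the derived state '1' for four-chambered heart; it defines the ingroup but does not resolve relationships within it.
nectar spur (derived state '1') is shared by Alpha and Beta — a synapomorphy uniting that clade.
Most parsimonious ingroup topology: ((Zeta,(Alpha,Beta)),Epsilon).
Zeta and Beta share a more recent common ancestor with each other than either does with Epsilon, so Epsilon is the least closely related of the three.

Epsilon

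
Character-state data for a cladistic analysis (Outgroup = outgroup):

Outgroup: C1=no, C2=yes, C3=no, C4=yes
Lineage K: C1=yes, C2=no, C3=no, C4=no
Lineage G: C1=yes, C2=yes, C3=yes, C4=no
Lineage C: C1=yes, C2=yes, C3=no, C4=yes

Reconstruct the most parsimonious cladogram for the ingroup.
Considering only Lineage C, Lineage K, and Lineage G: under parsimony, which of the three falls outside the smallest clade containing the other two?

Character polarity is set by the outgroup: the derived state is whichever differs from the outgroup's state, so for C2, C4 the derived state is 'no', and for the remaining characters it is 'yes'.
C1 (derived state 'yes') is shared by all ingroup taxa — unites the whole ingroup.
C2: derived state 'no' in Lineage K only — an autapomorphy, so it tells us nothing about relationships among taxa.
C3 (derived state 'yes') is unique to Lineage G (autapomorphy; uninformative for grouping).
C4 (derived state 'no') is shared by Lineage G and Lineage K — a synapomorphy uniting that clade.
Most parsimonious ingroup topology: ((Lineage K,Lineage G),Lineage C).
Lineage K and Lineage G share a more recent common ancestor with each other than either does with Lineage C, so Lineage C is the least closely related of the three.

Lineage C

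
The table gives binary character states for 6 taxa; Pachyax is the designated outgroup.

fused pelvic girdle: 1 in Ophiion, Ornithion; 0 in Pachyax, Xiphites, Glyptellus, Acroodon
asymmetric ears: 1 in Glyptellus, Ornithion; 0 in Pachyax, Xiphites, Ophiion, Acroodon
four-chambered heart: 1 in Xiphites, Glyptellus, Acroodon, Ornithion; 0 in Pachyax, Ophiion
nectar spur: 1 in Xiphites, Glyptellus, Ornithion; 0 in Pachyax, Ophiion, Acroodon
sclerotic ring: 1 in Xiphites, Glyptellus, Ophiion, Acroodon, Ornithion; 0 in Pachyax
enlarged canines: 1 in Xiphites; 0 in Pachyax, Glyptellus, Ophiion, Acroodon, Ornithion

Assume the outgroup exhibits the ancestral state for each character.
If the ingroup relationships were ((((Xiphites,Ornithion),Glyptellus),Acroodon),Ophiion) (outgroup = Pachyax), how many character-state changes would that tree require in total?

8

Map each character onto ((((Xiphites,Ornithion),Glyptellus),Acroodon),Ophiion) (rooted by Pachyax) and count the minimum state changes it requires (Fitch parsimony):
fused pelvic girdle: 2; asymmetric ears: 2; four-chambered heart: 1; nectar spur: 1; sclerotic ring: 1; enlarged canines: 1.
Total tree length = 8.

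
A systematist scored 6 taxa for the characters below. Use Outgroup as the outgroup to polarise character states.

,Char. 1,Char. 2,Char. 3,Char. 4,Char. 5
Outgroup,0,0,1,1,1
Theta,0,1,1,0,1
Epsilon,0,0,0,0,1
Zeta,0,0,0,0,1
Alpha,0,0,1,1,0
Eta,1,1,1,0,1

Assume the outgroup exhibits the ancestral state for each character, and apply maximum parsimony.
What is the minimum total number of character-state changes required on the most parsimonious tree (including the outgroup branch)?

5

Character polarity is set by the outgroup: the derived state is whichever differs from the outgroup's state, so for Char. 3, Char. 4, Char. 5 the derived state is '0', and for the remaining characters it is '1'.
Char. 1 (derived state '1') is unique to Eta (autapomorphy; uninformative for grouping).
Char. 2 (derived state '1') is shared by Eta and Theta — a synapomorphy uniting that clade.
Char. 3: derived state '0' in Epsilon and Zeta only — synapomorphy for {Epsilon, Zeta}.
Only Epsilon, Eta, Theta, and Zeta show the derived state '0' for Char. 4, supporting them as a clade.
Char. 5: derived state '0' in Alpha only — an autapomorphy, so it tells us nothing about relationships among taxa.
Most parsimonious ingroup topology: (((Theta,Eta),(Epsilon,Zeta)),Alpha).
Changes per character on this tree: Char. 1: 1; Char. 2: 1; Char. 3: 1; Char. 4: 1; Char. 5: 1.
Total = 5.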